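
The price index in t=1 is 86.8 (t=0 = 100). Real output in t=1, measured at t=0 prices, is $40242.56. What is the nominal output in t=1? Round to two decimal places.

Nominal = Real × (Index/100) = 40242.56 × (86.8/100)
        = 40242.56 × 0.868 = 34930.5421

34930.54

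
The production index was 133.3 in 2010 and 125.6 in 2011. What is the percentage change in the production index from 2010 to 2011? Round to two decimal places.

-5.78%

Change = (125.6 − 133.3) / 133.3 × 100
       = -7.7 / 133.3 × 100 = -5.7764%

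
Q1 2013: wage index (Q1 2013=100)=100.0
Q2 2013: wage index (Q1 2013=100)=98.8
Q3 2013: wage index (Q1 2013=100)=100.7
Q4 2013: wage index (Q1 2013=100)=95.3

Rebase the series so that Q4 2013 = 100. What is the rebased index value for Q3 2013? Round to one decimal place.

105.7

Rebased(Q3 2013) = 100.7 / 95.3 × 100 = 105.6663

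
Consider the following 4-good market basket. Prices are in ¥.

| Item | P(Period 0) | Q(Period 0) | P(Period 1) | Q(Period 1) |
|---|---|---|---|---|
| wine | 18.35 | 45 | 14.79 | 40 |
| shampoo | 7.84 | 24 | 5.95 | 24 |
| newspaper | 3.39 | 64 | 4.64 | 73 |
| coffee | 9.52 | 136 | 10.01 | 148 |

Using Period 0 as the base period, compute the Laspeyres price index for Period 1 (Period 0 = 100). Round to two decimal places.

97.67

Laspeyres price index uses base-period quantities as weights.
ΣP(Period 1)·Q(Period 0) = 14.79×45 + 5.95×24 + 4.64×64 + 10.01×136 = 665.55 + 142.8 + 296.96 + 1361.36 = 2466.67
ΣP(Period 0)·Q(Period 0) = 18.35×45 + 7.84×24 + 3.39×64 + 9.52×136 = 825.75 + 188.16 + 216.96 + 1294.72 = 2525.59
Index = 2466.67 / 2525.59 × 100 = 97.6671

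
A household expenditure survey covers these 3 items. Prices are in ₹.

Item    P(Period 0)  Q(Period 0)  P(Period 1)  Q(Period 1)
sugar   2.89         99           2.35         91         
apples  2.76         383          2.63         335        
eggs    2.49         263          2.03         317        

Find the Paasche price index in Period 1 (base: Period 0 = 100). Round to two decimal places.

87.94

Paasche price index uses current-period quantities as weights.
ΣP(Period 1)·Q(Period 1) = 2.35×91 + 2.63×335 + 2.03×317 = 213.85 + 881.05 + 643.51 = 1738.41
ΣP(Period 0)·Q(Period 1) = 2.89×91 + 2.76×335 + 2.49×317 = 262.99 + 924.6 + 789.33 = 1976.92
Index = 1738.41 / 1976.92 × 100 = 87.9353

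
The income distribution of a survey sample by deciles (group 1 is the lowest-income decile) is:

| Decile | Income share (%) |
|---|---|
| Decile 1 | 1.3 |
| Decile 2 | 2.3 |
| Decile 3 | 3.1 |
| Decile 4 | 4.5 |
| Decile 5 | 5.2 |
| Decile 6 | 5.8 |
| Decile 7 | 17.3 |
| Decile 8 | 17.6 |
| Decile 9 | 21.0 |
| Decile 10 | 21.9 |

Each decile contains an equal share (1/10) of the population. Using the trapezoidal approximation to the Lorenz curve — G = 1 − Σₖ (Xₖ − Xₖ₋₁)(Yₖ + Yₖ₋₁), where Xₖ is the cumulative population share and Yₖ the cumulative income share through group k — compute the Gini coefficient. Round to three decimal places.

0.428

Cumulative income shares Yₖ: 0.0130, 0.0360, 0.0670, 0.1120, 0.1640, 0.2220, 0.3950, 0.5710, 0.7810, 1.0000
Σ (Xₖ−Xₖ₋₁)(Yₖ+Yₖ₋₁) = (1/10)(0.0130+0.0000) + (1/10)(0.0360+0.0130) + (1/10)(0.0670+0.0360) + (1/10)(0.1120+0.0670) + (1/10)(0.1640+0.1120) + (1/10)(0.2220+0.1640) + (1/10)(0.3950+0.2220) + (1/10)(0.5710+0.3950) + (1/10)(0.7810+0.5710) + (1/10)(1.0000+0.7810)
  = 0.0013 + 0.0049 + 0.0103 + 0.0179 + 0.0276 + 0.0386 + 0.0617 + 0.0966 + 0.1352 + 0.1781 = 0.5722
G = 1 − 0.5722 = 0.4278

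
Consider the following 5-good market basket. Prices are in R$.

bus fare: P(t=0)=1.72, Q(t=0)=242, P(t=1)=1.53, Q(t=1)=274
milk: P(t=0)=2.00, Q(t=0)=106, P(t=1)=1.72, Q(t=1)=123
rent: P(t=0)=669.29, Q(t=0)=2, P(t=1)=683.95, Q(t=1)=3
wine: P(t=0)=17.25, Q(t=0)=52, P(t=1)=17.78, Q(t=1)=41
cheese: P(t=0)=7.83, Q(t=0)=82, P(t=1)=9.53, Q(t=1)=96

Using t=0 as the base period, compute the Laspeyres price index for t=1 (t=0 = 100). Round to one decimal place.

103.4

Laspeyres price index uses base-period quantities as weights.
ΣP(t=1)·Q(t=0) = 1.53×242 + 1.72×106 + 683.95×2 + 17.78×52 + 9.53×82 = 370.26 + 182.32 + 1367.9 + 924.56 + 781.46 = 3626.5
ΣP(t=0)·Q(t=0) = 1.72×242 + 2.00×106 + 669.29×2 + 17.25×52 + 7.83×82 = 416.24 + 212 + 1338.58 + 897 + 642.06 = 3505.88
Index = 3626.5 / 3505.88 × 100 = 103.4405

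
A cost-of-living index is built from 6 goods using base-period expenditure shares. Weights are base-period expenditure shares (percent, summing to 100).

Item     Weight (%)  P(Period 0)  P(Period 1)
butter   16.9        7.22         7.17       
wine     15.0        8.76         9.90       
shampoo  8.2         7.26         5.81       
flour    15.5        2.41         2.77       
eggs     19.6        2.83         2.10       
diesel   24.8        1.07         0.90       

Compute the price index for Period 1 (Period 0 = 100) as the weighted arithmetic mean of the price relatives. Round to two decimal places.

butter: 16.9 × (7.17/7.22) = 16.9 × 0.993075 = 16.7830
wine: 15.0 × (9.90/8.76) = 15.0 × 1.130137 = 16.9521
shampoo: 8.2 × (5.81/7.26) = 8.2 × 0.800275 = 6.5623
flour: 15.5 × (2.77/2.41) = 15.5 × 1.149378 = 17.8154
eggs: 19.6 × (2.10/2.83) = 19.6 × 0.742049 = 14.5442
diesel: 24.8 × (0.90/1.07) = 24.8 × 0.841121 = 20.8598
Index = Σ wᵢ·(p₁ᵢ/p₀ᵢ) = 16.7830 + 16.9521 + 6.5623 + 17.8154 + 14.5442 + 20.8598 = 93.5166

93.52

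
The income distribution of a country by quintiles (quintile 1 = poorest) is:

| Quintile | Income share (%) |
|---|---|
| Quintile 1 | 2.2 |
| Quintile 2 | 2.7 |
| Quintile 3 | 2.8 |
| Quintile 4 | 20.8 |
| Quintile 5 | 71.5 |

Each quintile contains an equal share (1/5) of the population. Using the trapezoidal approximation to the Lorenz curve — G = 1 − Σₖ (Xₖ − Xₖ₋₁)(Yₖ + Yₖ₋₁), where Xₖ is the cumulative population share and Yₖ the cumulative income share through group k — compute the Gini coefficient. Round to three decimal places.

Cumulative income shares Yₖ: 0.0220, 0.0490, 0.0770, 0.2850, 1.0000
Σ (Xₖ−Xₖ₋₁)(Yₖ+Yₖ₋₁) = (1/5)(0.0220+0.0000) + (1/5)(0.0490+0.0220) + (1/5)(0.0770+0.0490) + (1/5)(0.2850+0.0770) + (1/5)(1.0000+0.2850)
  = 0.0044 + 0.0142 + 0.0252 + 0.0724 + 0.2570 = 0.3732
G = 1 − 0.3732 = 0.6268

0.627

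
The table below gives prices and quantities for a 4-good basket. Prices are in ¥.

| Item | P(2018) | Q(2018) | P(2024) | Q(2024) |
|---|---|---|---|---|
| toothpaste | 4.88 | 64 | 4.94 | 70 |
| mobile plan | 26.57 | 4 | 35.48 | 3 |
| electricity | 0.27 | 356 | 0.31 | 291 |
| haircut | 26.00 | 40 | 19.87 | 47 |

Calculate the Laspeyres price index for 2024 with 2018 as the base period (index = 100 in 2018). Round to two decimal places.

Laspeyres price index uses base-period quantities as weights.
ΣP(2024)·Q(2018) = 4.94×64 + 35.48×4 + 0.31×356 + 19.87×40 = 316.16 + 141.92 + 110.36 + 794.8 = 1363.24
ΣP(2018)·Q(2018) = 4.88×64 + 26.57×4 + 0.27×356 + 26.00×40 = 312.32 + 106.28 + 96.12 + 1040 = 1554.72
Index = 1363.24 / 1554.72 × 100 = 87.6840

87.68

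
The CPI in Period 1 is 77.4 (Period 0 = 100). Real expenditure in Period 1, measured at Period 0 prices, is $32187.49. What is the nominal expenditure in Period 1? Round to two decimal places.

24913.12

Nominal = Real × (Index/100) = 32187.49 × (77.4/100)
        = 32187.49 × 0.774 = 24913.1173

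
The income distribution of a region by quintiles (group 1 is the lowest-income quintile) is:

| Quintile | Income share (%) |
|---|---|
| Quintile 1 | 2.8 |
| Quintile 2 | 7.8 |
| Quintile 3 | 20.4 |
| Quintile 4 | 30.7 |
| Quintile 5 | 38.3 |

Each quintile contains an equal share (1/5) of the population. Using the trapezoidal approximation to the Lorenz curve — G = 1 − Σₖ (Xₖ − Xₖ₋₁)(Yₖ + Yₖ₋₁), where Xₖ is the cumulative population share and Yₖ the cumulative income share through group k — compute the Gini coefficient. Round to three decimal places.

Cumulative income shares Yₖ: 0.0280, 0.1060, 0.3100, 0.6170, 1.0000
Σ (Xₖ−Xₖ₋₁)(Yₖ+Yₖ₋₁) = (1/5)(0.0280+0.0000) + (1/5)(0.1060+0.0280) + (1/5)(0.3100+0.1060) + (1/5)(0.6170+0.3100) + (1/5)(1.0000+0.6170)
  = 0.0056 + 0.0268 + 0.0832 + 0.1854 + 0.3234 = 0.6244
G = 1 − 0.6244 = 0.3756

0.376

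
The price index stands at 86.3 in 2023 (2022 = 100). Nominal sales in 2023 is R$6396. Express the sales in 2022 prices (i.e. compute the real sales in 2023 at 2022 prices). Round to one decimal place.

7411.4

Real = Nominal ÷ (Index/100) = 6396 ÷ (86.3/100)
     = 6396 ÷ 0.863 = 7411.3557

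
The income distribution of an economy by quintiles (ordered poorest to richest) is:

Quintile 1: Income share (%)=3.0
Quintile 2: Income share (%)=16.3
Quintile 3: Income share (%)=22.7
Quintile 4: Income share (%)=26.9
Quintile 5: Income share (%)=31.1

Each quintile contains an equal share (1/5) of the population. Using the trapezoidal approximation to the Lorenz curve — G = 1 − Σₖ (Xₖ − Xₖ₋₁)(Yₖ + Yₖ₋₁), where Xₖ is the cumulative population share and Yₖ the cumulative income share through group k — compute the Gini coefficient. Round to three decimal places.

Cumulative income shares Yₖ: 0.0300, 0.1930, 0.4200, 0.6890, 1.0000
Σ (Xₖ−Xₖ₋₁)(Yₖ+Yₖ₋₁) = (1/5)(0.0300+0.0000) + (1/5)(0.1930+0.0300) + (1/5)(0.4200+0.1930) + (1/5)(0.6890+0.4200) + (1/5)(1.0000+0.6890)
  = 0.0060 + 0.0446 + 0.1226 + 0.2218 + 0.3378 = 0.7328
G = 1 − 0.7328 = 0.2672

0.267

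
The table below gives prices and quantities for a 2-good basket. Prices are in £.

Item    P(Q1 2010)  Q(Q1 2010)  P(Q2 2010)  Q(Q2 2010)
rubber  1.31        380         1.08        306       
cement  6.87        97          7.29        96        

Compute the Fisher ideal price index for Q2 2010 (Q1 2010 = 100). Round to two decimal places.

Laspeyres component (base-period weights):
ΣP(Q2 2010)Q(Q1 2010) = 1.08×380 + 7.29×97 = 410.4 + 707.13 = 1117.53
ΣP(Q1 2010)Q(Q1 2010) = 1.31×380 + 6.87×97 = 497.8 + 666.39 = 1164.19
L = 1117.53 / 1164.19 × 100 = 95.9921
Paasche component (current-period weights):
ΣP(Q2 2010)Q(Q2 2010) = 1.08×306 + 7.29×96 = 330.48 + 699.84 = 1030.32
ΣP(Q1 2010)Q(Q2 2010) = 1.31×306 + 6.87×96 = 400.86 + 659.52 = 1060.38
P = 1030.32 / 1060.38 × 100 = 97.1652
Fisher = √(L × P) = √(95.9921 × 97.1652) = 96.5768

96.58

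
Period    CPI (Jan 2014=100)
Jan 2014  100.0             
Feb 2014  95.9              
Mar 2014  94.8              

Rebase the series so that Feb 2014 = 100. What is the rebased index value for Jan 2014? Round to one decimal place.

Rebased(Jan 2014) = 100.0 / 95.9 × 100 = 104.2753

104.3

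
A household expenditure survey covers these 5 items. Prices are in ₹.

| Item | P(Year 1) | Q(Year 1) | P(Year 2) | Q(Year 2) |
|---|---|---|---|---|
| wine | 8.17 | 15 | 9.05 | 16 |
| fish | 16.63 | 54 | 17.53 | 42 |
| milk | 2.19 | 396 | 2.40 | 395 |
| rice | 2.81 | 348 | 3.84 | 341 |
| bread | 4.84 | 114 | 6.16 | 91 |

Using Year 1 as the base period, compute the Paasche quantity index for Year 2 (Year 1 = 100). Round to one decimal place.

90.9

Paasche quantity index uses current-period prices as weights.
ΣP(Year 2)·Q(Year 2) = 9.05×16 + 17.53×42 + 2.40×395 + 3.84×341 + 6.16×91 = 144.8 + 736.26 + 948 + 1309.44 + 560.56 = 3699.06
ΣP(Year 2)·Q(Year 1) = 9.05×15 + 17.53×54 + 2.40×396 + 3.84×348 + 6.16×114 = 135.75 + 946.62 + 950.4 + 1336.32 + 702.24 = 4071.33
Index = 3699.06 / 4071.33 × 100 = 90.8563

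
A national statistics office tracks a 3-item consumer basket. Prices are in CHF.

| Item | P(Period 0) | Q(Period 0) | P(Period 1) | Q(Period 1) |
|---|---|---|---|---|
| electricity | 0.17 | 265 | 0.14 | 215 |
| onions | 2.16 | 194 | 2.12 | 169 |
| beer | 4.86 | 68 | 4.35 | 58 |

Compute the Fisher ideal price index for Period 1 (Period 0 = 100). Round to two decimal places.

93.70

Laspeyres component (base-period weights):
ΣP(Period 1)Q(Period 0) = 0.14×265 + 2.12×194 + 4.35×68 = 37.1 + 411.28 + 295.8 = 744.18
ΣP(Period 0)Q(Period 0) = 0.17×265 + 2.16×194 + 4.86×68 = 45.05 + 419.04 + 330.48 = 794.57
L = 744.18 / 794.57 × 100 = 93.6582
Paasche component (current-period weights):
ΣP(Period 1)Q(Period 1) = 0.14×215 + 2.12×169 + 4.35×58 = 30.1 + 358.28 + 252.3 = 640.68
ΣP(Period 0)Q(Period 1) = 0.17×215 + 2.16×169 + 4.86×58 = 36.55 + 365.04 + 281.88 = 683.47
P = 640.68 / 683.47 × 100 = 93.7393
Fisher = √(L × P) = √(93.6582 × 93.7393) = 93.6987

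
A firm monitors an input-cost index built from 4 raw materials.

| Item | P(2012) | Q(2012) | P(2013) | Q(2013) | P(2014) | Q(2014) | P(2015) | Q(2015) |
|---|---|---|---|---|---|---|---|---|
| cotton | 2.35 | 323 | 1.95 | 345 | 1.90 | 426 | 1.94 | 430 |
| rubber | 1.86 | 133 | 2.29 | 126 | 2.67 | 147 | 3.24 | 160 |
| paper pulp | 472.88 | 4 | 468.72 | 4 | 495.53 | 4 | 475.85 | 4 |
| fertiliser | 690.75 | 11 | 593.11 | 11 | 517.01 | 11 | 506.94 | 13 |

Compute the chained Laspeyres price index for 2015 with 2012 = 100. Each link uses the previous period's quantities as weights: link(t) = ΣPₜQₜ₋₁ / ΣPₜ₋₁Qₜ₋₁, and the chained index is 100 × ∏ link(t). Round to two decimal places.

Link 2012→2013:
ΣP(2013)Q(2012) = 1.95×323 + 2.29×133 + 468.72×4 + 593.11×11 = 629.85 + 304.57 + 1874.88 + 6524.21 = 9333.51
ΣP(2012)Q(2012) = 2.35×323 + 1.86×133 + 472.88×4 + 690.75×11 = 759.05 + 247.38 + 1891.52 + 7598.25 = 10496.2
link = 9333.51/10496.2 = 0.889228
Link 2013→2014:
ΣP(2014)Q(2013) = 1.90×345 + 2.67×126 + 495.53×4 + 517.01×11 = 655.5 + 336.42 + 1982.12 + 5687.11 = 8661.15
ΣP(2013)Q(2013) = 1.95×345 + 2.29×126 + 468.72×4 + 593.11×11 = 672.75 + 288.54 + 1874.88 + 6524.21 = 9360.38
link = 8661.15/9360.38 = 0.925299
Link 2014→2015:
ΣP(2015)Q(2014) = 1.94×426 + 3.24×147 + 475.85×4 + 506.94×11 = 826.44 + 476.28 + 1903.4 + 5576.34 = 8782.46
ΣP(2014)Q(2014) = 1.90×426 + 2.67×147 + 495.53×4 + 517.01×11 = 809.4 + 392.49 + 1982.12 + 5687.11 = 8871.12
link = 8782.46/8871.12 = 0.990006
Chained index = 100 × 0.889228 × 0.925299 × 0.990006 = 81.4578

81.46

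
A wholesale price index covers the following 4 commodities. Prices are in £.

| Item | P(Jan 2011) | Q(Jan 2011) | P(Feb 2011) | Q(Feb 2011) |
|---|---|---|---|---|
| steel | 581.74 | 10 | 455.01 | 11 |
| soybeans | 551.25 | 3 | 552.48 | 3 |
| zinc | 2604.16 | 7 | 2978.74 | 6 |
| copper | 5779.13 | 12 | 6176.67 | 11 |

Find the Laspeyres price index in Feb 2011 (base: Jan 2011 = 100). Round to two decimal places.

Laspeyres price index uses base-period quantities as weights.
ΣP(Feb 2011)·Q(Jan 2011) = 455.01×10 + 552.48×3 + 2978.74×7 + 6176.67×12 = 4550.1 + 1657.44 + 20851.18 + 74120.04 = 101178.76
ΣP(Jan 2011)·Q(Jan 2011) = 581.74×10 + 551.25×3 + 2604.16×7 + 5779.13×12 = 5817.4 + 1653.75 + 18229.12 + 69349.56 = 95049.83
Index = 101178.76 / 95049.83 × 100 = 106.4481

106.45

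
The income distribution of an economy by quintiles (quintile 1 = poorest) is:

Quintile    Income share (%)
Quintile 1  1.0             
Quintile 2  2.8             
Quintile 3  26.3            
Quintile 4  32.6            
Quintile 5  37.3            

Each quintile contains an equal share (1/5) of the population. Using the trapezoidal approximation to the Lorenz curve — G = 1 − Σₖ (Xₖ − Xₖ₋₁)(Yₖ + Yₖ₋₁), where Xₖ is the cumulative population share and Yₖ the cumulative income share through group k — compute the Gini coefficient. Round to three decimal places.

0.410

Cumulative income shares Yₖ: 0.0100, 0.0380, 0.3010, 0.6270, 1.0000
Σ (Xₖ−Xₖ₋₁)(Yₖ+Yₖ₋₁) = (1/5)(0.0100+0.0000) + (1/5)(0.0380+0.0100) + (1/5)(0.3010+0.0380) + (1/5)(0.6270+0.3010) + (1/5)(1.0000+0.6270)
  = 0.0020 + 0.0096 + 0.0678 + 0.1856 + 0.3254 = 0.5904
G = 1 − 0.5904 = 0.4096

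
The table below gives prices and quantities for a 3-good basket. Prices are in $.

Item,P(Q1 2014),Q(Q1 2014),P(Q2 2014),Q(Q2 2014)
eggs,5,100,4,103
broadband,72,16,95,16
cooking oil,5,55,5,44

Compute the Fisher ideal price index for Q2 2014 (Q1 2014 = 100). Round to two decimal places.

Laspeyres component (base-period weights):
ΣP(Q2 2014)Q(Q1 2014) = 4×100 + 95×16 + 5×55 = 400 + 1520 + 275 = 2195
ΣP(Q1 2014)Q(Q1 2014) = 5×100 + 72×16 + 5×55 = 500 + 1152 + 275 = 1927
L = 2195 / 1927 × 100 = 113.9076
Paasche component (current-period weights):
ΣP(Q2 2014)Q(Q2 2014) = 4×103 + 95×16 + 5×44 = 412 + 1520 + 220 = 2152
ΣP(Q1 2014)Q(Q2 2014) = 5×103 + 72×16 + 5×44 = 515 + 1152 + 220 = 1887
P = 2152 / 1887 × 100 = 114.0435
Fisher = √(L × P) = √(113.9076 × 114.0435) = 113.9755

113.98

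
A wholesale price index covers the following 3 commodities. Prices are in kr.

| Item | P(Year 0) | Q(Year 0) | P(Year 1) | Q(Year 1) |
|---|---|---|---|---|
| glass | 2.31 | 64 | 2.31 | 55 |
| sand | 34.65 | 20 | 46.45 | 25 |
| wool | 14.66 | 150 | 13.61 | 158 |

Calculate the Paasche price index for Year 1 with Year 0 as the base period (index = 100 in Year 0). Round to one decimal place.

103.9

Paasche price index uses current-period quantities as weights.
ΣP(Year 1)·Q(Year 1) = 2.31×55 + 46.45×25 + 13.61×158 = 127.05 + 1161.25 + 2150.38 = 3438.68
ΣP(Year 0)·Q(Year 1) = 2.31×55 + 34.65×25 + 14.66×158 = 127.05 + 866.25 + 2316.28 = 3309.58
Index = 3438.68 / 3309.58 × 100 = 103.9008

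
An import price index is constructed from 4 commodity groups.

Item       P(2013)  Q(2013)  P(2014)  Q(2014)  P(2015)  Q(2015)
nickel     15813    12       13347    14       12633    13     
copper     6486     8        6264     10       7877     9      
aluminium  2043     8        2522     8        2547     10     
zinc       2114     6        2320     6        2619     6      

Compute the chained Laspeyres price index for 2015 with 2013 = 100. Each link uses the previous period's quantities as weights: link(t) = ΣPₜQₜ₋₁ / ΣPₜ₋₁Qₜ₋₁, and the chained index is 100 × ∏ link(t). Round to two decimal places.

92.87

Link 2013→2014:
ΣP(2014)Q(2013) = 13347×12 + 6264×8 + 2522×8 + 2320×6 = 160164 + 50112 + 20176 + 13920 = 244372
ΣP(2013)Q(2013) = 15813×12 + 6486×8 + 2043×8 + 2114×6 = 189756 + 51888 + 16344 + 12684 = 270672
link = 244372/270672 = 0.902834
Link 2014→2015:
ΣP(2015)Q(2014) = 12633×14 + 7877×10 + 2547×8 + 2619×6 = 176862 + 78770 + 20376 + 15714 = 291722
ΣP(2014)Q(2014) = 13347×14 + 6264×10 + 2522×8 + 2320×6 = 186858 + 62640 + 20176 + 13920 = 283594
link = 291722/283594 = 1.028661
Chained index = 100 × 0.902834 × 1.028661 = 92.8710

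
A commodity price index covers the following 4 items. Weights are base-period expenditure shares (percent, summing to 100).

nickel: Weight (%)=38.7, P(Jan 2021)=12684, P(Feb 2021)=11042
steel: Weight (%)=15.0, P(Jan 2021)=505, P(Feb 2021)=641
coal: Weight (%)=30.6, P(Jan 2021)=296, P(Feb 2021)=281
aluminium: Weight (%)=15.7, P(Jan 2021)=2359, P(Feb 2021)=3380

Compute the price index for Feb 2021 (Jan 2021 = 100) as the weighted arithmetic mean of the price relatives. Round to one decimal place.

104.3

nickel: 38.7 × (11042/12684) = 38.7 × 0.870546 = 33.6901
steel: 15.0 × (641/505) = 15.0 × 1.269307 = 19.0396
coal: 30.6 × (281/296) = 30.6 × 0.949324 = 29.0493
aluminium: 15.7 × (3380/2359) = 15.7 × 1.432811 = 22.4951
Index = Σ wᵢ·(p₁ᵢ/p₀ᵢ) = 33.6901 + 19.0396 + 29.0493 + 22.4951 = 104.2742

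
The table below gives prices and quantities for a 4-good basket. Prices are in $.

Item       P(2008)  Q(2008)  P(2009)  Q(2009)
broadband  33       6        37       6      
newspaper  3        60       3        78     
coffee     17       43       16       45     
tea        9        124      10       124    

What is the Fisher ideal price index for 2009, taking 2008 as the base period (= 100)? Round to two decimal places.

104.59

Laspeyres component (base-period weights):
ΣP(2009)Q(2008) = 37×6 + 3×60 + 16×43 + 10×124 = 222 + 180 + 688 + 1240 = 2330
ΣP(2008)Q(2008) = 33×6 + 3×60 + 17×43 + 9×124 = 198 + 180 + 731 + 1116 = 2225
L = 2330 / 2225 × 100 = 104.7191
Paasche component (current-period weights):
ΣP(2009)Q(2009) = 37×6 + 3×78 + 16×45 + 10×124 = 222 + 234 + 720 + 1240 = 2416
ΣP(2008)Q(2009) = 33×6 + 3×78 + 17×45 + 9×124 = 198 + 234 + 765 + 1116 = 2313
P = 2416 / 2313 × 100 = 104.4531
Fisher = √(L × P) = √(104.7191 × 104.4531) = 104.5860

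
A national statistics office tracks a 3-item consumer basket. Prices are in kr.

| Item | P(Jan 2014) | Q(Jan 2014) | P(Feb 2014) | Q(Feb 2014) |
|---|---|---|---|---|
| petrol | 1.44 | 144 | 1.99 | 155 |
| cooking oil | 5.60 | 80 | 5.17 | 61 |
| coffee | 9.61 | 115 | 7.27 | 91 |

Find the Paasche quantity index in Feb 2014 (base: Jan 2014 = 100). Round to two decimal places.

Paasche quantity index uses current-period prices as weights.
ΣP(Feb 2014)·Q(Feb 2014) = 1.99×155 + 5.17×61 + 7.27×91 = 308.45 + 315.37 + 661.57 = 1285.39
ΣP(Feb 2014)·Q(Jan 2014) = 1.99×144 + 5.17×80 + 7.27×115 = 286.56 + 413.6 + 836.05 = 1536.21
Index = 1285.39 / 1536.21 × 100 = 83.6728

83.67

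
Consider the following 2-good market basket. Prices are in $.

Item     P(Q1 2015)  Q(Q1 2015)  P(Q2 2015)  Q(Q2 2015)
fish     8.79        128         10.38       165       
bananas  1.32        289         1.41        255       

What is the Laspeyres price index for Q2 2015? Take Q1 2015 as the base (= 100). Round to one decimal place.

Laspeyres price index uses base-period quantities as weights.
ΣP(Q2 2015)·Q(Q1 2015) = 10.38×128 + 1.41×289 = 1328.64 + 407.49 = 1736.13
ΣP(Q1 2015)·Q(Q1 2015) = 8.79×128 + 1.32×289 = 1125.12 + 381.48 = 1506.6
Index = 1736.13 / 1506.6 × 100 = 115.2350

115.2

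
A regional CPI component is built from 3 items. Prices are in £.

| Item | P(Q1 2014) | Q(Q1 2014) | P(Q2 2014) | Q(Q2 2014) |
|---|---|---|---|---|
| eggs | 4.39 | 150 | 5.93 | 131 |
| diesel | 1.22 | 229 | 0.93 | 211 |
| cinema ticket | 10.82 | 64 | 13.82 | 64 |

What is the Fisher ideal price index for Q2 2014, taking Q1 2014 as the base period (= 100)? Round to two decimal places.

121.84

Laspeyres component (base-period weights):
ΣP(Q2 2014)Q(Q1 2014) = 5.93×150 + 0.93×229 + 13.82×64 = 889.5 + 212.97 + 884.48 = 1986.95
ΣP(Q1 2014)Q(Q1 2014) = 4.39×150 + 1.22×229 + 10.82×64 = 658.5 + 279.38 + 692.48 = 1630.36
L = 1986.95 / 1630.36 × 100 = 121.8719
Paasche component (current-period weights):
ΣP(Q2 2014)Q(Q2 2014) = 5.93×131 + 0.93×211 + 13.82×64 = 776.83 + 196.23 + 884.48 = 1857.54
ΣP(Q1 2014)Q(Q2 2014) = 4.39×131 + 1.22×211 + 10.82×64 = 575.09 + 257.42 + 692.48 = 1524.99
P = 1857.54 / 1524.99 × 100 = 121.8067
Fisher = √(L × P) = √(121.8719 × 121.8067) = 121.8393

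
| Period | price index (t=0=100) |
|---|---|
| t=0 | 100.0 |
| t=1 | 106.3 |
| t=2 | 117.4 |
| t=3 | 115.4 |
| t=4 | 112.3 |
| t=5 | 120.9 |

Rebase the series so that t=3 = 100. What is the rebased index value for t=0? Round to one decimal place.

Rebased(t=0) = 100.0 / 115.4 × 100 = 86.6551

86.7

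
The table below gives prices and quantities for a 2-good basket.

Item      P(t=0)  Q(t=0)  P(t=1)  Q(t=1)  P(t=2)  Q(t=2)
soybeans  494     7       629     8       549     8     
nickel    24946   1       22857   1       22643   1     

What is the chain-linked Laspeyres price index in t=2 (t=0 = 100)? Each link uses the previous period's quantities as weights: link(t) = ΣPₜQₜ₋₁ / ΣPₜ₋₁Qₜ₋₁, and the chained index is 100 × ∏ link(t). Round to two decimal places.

93.03

Link t=0→t=1:
ΣP(t=1)Q(t=0) = 629×7 + 22857×1 = 4403 + 22857 = 27260
ΣP(t=0)Q(t=0) = 494×7 + 24946×1 = 3458 + 24946 = 28404
link = 27260/28404 = 0.959724
Link t=1→t=2:
ΣP(t=2)Q(t=1) = 549×8 + 22643×1 = 4392 + 22643 = 27035
ΣP(t=1)Q(t=1) = 629×8 + 22857×1 = 5032 + 22857 = 27889
link = 27035/27889 = 0.969379
Chained index = 100 × 0.959724 × 0.969379 = 93.0336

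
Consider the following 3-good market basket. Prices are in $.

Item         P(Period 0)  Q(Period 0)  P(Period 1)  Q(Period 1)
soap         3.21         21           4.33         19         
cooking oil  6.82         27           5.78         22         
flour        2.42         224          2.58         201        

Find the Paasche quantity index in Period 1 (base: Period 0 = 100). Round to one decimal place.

Paasche quantity index uses current-period prices as weights.
ΣP(Period 1)·Q(Period 1) = 4.33×19 + 5.78×22 + 2.58×201 = 82.27 + 127.16 + 518.58 = 728.01
ΣP(Period 1)·Q(Period 0) = 4.33×21 + 5.78×27 + 2.58×224 = 90.93 + 156.06 + 577.92 = 824.91
Index = 728.01 / 824.91 × 100 = 88.2533

88.3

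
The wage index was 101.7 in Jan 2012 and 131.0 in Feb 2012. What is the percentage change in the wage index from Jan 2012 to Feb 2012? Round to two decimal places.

28.81%

Change = (131.0 − 101.7) / 101.7 × 100
       = 29.3 / 101.7 × 100 = 28.8102%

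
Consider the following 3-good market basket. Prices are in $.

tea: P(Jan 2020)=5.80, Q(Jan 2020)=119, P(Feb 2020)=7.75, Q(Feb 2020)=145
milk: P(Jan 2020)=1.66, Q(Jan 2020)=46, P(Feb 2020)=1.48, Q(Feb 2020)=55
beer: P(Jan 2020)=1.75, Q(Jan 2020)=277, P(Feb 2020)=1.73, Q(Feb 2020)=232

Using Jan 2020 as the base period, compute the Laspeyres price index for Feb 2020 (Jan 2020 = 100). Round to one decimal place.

Laspeyres price index uses base-period quantities as weights.
ΣP(Feb 2020)·Q(Jan 2020) = 7.75×119 + 1.48×46 + 1.73×277 = 922.25 + 68.08 + 479.21 = 1469.54
ΣP(Jan 2020)·Q(Jan 2020) = 5.80×119 + 1.66×46 + 1.75×277 = 690.2 + 76.36 + 484.75 = 1251.31
Index = 1469.54 / 1251.31 × 100 = 117.4401

117.4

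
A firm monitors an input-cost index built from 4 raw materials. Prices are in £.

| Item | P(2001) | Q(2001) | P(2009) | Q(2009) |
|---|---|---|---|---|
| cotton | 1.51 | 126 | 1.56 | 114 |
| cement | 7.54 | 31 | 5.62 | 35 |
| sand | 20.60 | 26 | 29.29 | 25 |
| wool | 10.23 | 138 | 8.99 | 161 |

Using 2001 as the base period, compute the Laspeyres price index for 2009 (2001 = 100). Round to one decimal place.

Laspeyres price index uses base-period quantities as weights.
ΣP(2009)·Q(2001) = 1.56×126 + 5.62×31 + 29.29×26 + 8.99×138 = 196.56 + 174.22 + 761.54 + 1240.62 = 2372.94
ΣP(2001)·Q(2001) = 1.51×126 + 7.54×31 + 20.60×26 + 10.23×138 = 190.26 + 233.74 + 535.6 + 1411.74 = 2371.34
Index = 2372.94 / 2371.34 × 100 = 100.0675

100.1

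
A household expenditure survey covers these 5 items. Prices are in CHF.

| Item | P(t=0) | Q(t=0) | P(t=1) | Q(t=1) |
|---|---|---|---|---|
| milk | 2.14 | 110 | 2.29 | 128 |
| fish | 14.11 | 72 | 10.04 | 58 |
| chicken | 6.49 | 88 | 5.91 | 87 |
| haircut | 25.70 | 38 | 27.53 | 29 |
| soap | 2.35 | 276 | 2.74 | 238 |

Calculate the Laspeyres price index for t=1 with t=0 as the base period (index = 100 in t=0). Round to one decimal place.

95.6

Laspeyres price index uses base-period quantities as weights.
ΣP(t=1)·Q(t=0) = 2.29×110 + 10.04×72 + 5.91×88 + 27.53×38 + 2.74×276 = 251.9 + 722.88 + 520.08 + 1046.14 + 756.24 = 3297.24
ΣP(t=0)·Q(t=0) = 2.14×110 + 14.11×72 + 6.49×88 + 25.70×38 + 2.35×276 = 235.4 + 1015.92 + 571.12 + 976.6 + 648.6 = 3447.64
Index = 3297.24 / 3447.64 × 100 = 95.6376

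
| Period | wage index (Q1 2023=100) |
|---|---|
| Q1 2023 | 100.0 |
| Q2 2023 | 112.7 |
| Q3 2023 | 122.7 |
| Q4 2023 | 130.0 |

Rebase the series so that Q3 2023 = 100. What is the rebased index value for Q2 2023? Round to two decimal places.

Rebased(Q2 2023) = 112.7 / 122.7 × 100 = 91.8500

91.85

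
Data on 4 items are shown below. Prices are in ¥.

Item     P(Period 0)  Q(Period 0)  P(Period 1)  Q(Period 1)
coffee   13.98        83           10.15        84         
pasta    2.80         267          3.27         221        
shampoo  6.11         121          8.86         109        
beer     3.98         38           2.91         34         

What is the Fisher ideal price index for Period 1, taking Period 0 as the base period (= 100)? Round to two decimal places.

Laspeyres component (base-period weights):
ΣP(Period 1)Q(Period 0) = 10.15×83 + 3.27×267 + 8.86×121 + 2.91×38 = 842.45 + 873.09 + 1072.06 + 110.58 = 2898.18
ΣP(Period 0)Q(Period 0) = 13.98×83 + 2.80×267 + 6.11×121 + 3.98×38 = 1160.34 + 747.6 + 739.31 + 151.24 = 2798.49
L = 2898.18 / 2798.49 × 100 = 103.5623
Paasche component (current-period weights):
ΣP(Period 1)Q(Period 1) = 10.15×84 + 3.27×221 + 8.86×109 + 2.91×34 = 852.6 + 722.67 + 965.74 + 98.94 = 2639.95
ΣP(Period 0)Q(Period 1) = 13.98×84 + 2.80×221 + 6.11×109 + 3.98×34 = 1174.32 + 618.8 + 665.99 + 135.32 = 2594.43
P = 2639.95 / 2594.43 × 100 = 101.7545
Fisher = √(L × P) = √(103.5623 × 101.7545) = 102.6544

102.65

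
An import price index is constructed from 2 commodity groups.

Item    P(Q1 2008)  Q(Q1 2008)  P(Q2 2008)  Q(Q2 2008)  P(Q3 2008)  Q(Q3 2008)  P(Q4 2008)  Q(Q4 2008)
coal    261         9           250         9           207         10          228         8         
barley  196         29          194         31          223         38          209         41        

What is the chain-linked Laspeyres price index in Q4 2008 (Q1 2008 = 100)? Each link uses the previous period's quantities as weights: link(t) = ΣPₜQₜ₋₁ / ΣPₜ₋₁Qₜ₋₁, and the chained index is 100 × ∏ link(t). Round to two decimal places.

100.94

Link Q1 2008→Q2 2008:
ΣP(Q2 2008)Q(Q1 2008) = 250×9 + 194×29 = 2250 + 5626 = 7876
ΣP(Q1 2008)Q(Q1 2008) = 261×9 + 196×29 = 2349 + 5684 = 8033
link = 7876/8033 = 0.980456
Link Q2 2008→Q3 2008:
ΣP(Q3 2008)Q(Q2 2008) = 207×9 + 223×31 = 1863 + 6913 = 8776
ΣP(Q2 2008)Q(Q2 2008) = 250×9 + 194×31 = 2250 + 6014 = 8264
link = 8776/8264 = 1.061955
Link Q3 2008→Q4 2008:
ΣP(Q4 2008)Q(Q3 2008) = 228×10 + 209×38 = 2280 + 7942 = 10222
ΣP(Q3 2008)Q(Q3 2008) = 207×10 + 223×38 = 2070 + 8474 = 10544
link = 10222/10544 = 0.969461
Chained index = 100 × 0.980456 × 1.061955 × 0.969461 = 100.9403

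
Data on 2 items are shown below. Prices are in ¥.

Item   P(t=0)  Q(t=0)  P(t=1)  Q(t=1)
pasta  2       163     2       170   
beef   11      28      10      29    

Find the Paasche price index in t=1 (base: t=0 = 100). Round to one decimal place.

95.6

Paasche price index uses current-period quantities as weights.
ΣP(t=1)·Q(t=1) = 2×170 + 10×29 = 340 + 290 = 630
ΣP(t=0)·Q(t=1) = 2×170 + 11×29 = 340 + 319 = 659
Index = 630 / 659 × 100 = 95.5994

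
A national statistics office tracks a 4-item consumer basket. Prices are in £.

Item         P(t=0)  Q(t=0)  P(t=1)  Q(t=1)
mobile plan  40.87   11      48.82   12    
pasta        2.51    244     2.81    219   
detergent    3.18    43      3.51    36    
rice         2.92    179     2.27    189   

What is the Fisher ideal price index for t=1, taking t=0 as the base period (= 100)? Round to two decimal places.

103.17

Laspeyres component (base-period weights):
ΣP(t=1)Q(t=0) = 48.82×11 + 2.81×244 + 3.51×43 + 2.27×179 = 537.02 + 685.64 + 150.93 + 406.33 = 1779.92
ΣP(t=0)Q(t=0) = 40.87×11 + 2.51×244 + 3.18×43 + 2.92×179 = 449.57 + 612.44 + 136.74 + 522.68 = 1721.43
L = 1779.92 / 1721.43 × 100 = 103.3978
Paasche component (current-period weights):
ΣP(t=1)Q(t=1) = 48.82×12 + 2.81×219 + 3.51×36 + 2.27×189 = 585.84 + 615.39 + 126.36 + 429.03 = 1756.62
ΣP(t=0)Q(t=1) = 40.87×12 + 2.51×219 + 3.18×36 + 2.92×189 = 490.44 + 549.69 + 114.48 + 551.88 = 1706.49
P = 1756.62 / 1706.49 × 100 = 102.9376
Fisher = √(L × P) = √(103.3978 × 102.9376) = 103.1674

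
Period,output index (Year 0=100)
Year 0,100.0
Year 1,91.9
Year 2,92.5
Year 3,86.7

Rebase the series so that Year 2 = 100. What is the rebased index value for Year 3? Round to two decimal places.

Rebased(Year 3) = 86.7 / 92.5 × 100 = 93.7297

93.73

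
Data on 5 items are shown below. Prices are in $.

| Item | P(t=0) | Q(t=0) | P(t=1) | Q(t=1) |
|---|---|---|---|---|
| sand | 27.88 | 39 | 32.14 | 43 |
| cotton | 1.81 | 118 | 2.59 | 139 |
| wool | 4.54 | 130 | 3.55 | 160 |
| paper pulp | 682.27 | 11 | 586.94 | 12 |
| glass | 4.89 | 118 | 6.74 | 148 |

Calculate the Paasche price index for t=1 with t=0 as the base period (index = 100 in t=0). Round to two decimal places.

Paasche price index uses current-period quantities as weights.
ΣP(t=1)·Q(t=1) = 32.14×43 + 2.59×139 + 3.55×160 + 586.94×12 + 6.74×148 = 1382.02 + 360.01 + 568 + 7043.28 + 997.52 = 10350.83
ΣP(t=0)·Q(t=1) = 27.88×43 + 1.81×139 + 4.54×160 + 682.27×12 + 4.89×148 = 1198.84 + 251.59 + 726.4 + 8187.24 + 723.72 = 11087.79
Index = 10350.83 / 11087.79 × 100 = 93.3534

93.35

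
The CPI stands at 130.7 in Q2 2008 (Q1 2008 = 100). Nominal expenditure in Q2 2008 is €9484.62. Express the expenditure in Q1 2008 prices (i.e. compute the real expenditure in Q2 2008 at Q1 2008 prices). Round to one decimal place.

7256.8

Real = Nominal ÷ (Index/100) = 9484.62 ÷ (130.7/100)
     = 9484.62 ÷ 1.307 = 7256.7865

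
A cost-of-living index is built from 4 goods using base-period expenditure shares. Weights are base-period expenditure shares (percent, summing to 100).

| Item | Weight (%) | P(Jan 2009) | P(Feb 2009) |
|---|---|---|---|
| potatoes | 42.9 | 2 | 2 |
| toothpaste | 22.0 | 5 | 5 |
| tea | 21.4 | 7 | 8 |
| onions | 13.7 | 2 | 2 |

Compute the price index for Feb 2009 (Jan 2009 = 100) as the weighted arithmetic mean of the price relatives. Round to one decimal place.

potatoes: 42.9 × (2/2) = 42.9 × 1.000000 = 42.9000
toothpaste: 22.0 × (5/5) = 22.0 × 1.000000 = 22.0000
tea: 21.4 × (8/7) = 21.4 × 1.142857 = 24.4571
onions: 13.7 × (2/2) = 13.7 × 1.000000 = 13.7000
Index = Σ wᵢ·(p₁ᵢ/p₀ᵢ) = 42.9000 + 22.0000 + 24.4571 + 13.7000 = 103.0571

103.1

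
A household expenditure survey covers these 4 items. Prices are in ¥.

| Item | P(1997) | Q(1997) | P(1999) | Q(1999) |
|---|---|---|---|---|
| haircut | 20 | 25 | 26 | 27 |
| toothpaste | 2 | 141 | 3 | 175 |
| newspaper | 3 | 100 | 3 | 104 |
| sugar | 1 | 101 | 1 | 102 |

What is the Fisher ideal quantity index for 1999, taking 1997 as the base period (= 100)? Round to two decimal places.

Laspeyres component (base-period weights):
ΣP(1997)Q(1999) = 20×27 + 2×175 + 3×104 + 1×102 = 540 + 350 + 312 + 102 = 1304
ΣP(1997)Q(1997) = 20×25 + 2×141 + 3×100 + 1×101 = 500 + 282 + 300 + 101 = 1183
L = 1304 / 1183 × 100 = 110.2282
Paasche component (current-period weights):
ΣP(1999)Q(1999) = 26×27 + 3×175 + 3×104 + 1×102 = 702 + 525 + 312 + 102 = 1641
ΣP(1999)Q(1997) = 26×25 + 3×141 + 3×100 + 1×101 = 650 + 423 + 300 + 101 = 1474
P = 1641 / 1474 × 100 = 111.3297
Fisher = √(L × P) = √(110.2282 × 111.3297) = 110.7776

110.78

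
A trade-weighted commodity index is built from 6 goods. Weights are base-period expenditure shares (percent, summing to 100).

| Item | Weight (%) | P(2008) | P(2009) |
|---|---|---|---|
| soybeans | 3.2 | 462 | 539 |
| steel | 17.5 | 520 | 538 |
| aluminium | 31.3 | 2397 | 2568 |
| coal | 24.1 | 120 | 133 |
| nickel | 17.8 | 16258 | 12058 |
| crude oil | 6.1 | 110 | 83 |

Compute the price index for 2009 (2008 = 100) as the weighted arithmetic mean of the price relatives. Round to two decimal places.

99.89

soybeans: 3.2 × (539/462) = 3.2 × 1.166667 = 3.7333
steel: 17.5 × (538/520) = 17.5 × 1.034615 = 18.1058
aluminium: 31.3 × (2568/2397) = 31.3 × 1.071339 = 33.5329
coal: 24.1 × (133/120) = 24.1 × 1.108333 = 26.7108
nickel: 17.8 × (12058/16258) = 17.8 × 0.741666 = 13.2016
crude oil: 6.1 × (83/110) = 6.1 × 0.754545 = 4.6027
Index = Σ wᵢ·(p₁ᵢ/p₀ᵢ) = 3.7333 + 18.1058 + 33.5329 + 26.7108 + 13.2016 + 4.6027 = 99.8872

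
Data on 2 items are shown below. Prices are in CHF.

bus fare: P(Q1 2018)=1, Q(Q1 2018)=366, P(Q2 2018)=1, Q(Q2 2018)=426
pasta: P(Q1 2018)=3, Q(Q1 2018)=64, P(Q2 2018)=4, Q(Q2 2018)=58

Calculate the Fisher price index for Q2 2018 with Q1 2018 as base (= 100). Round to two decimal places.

Laspeyres component (base-period weights):
ΣP(Q2 2018)Q(Q1 2018) = 1×366 + 4×64 = 366 + 256 = 622
ΣP(Q1 2018)Q(Q1 2018) = 1×366 + 3×64 = 366 + 192 = 558
L = 622 / 558 × 100 = 111.4695
Paasche component (current-period weights):
ΣP(Q2 2018)Q(Q2 2018) = 1×426 + 4×58 = 426 + 232 = 658
ΣP(Q1 2018)Q(Q2 2018) = 1×426 + 3×58 = 426 + 174 = 600
P = 658 / 600 × 100 = 109.6667
Fisher = √(L × P) = √(111.4695 × 109.6667) = 110.5644

110.56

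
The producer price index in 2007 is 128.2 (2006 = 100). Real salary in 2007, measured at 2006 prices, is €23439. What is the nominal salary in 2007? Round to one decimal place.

Nominal = Real × (Index/100) = 23439 × (128.2/100)
        = 23439 × 1.282 = 30048.7980

30048.8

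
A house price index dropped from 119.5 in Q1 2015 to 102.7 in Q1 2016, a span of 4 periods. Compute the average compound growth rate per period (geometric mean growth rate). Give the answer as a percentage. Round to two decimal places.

Growth factor = (102.7/119.5)^(1/4) = (0.859414)^(1/4) = 0.962832
Growth rate = 0.962832 − 1 = -0.037168 = -3.7168%

-3.72%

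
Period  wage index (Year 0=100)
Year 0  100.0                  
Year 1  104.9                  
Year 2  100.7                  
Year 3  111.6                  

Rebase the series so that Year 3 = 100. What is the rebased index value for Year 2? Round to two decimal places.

Rebased(Year 2) = 100.7 / 111.6 × 100 = 90.2330

90.23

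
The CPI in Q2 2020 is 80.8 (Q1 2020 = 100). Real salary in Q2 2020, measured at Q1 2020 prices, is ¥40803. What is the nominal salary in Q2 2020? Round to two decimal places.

32968.82

Nominal = Real × (Index/100) = 40803 × (80.8/100)
        = 40803 × 0.808 = 32968.8240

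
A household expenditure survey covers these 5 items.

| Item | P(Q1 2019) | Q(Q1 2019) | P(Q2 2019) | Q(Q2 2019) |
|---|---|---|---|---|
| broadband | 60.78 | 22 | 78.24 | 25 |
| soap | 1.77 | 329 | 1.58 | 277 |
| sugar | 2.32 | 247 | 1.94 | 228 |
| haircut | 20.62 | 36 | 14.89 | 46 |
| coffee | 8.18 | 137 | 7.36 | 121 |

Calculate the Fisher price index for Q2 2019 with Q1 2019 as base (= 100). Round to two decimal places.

98.22

Laspeyres component (base-period weights):
ΣP(Q2 2019)Q(Q1 2019) = 78.24×22 + 1.58×329 + 1.94×247 + 14.89×36 + 7.36×137 = 1721.28 + 519.82 + 479.18 + 536.04 + 1008.32 = 4264.64
ΣP(Q1 2019)Q(Q1 2019) = 60.78×22 + 1.77×329 + 2.32×247 + 20.62×36 + 8.18×137 = 1337.16 + 582.33 + 573.04 + 742.32 + 1120.66 = 4355.51
L = 4264.64 / 4355.51 × 100 = 97.9137
Paasche component (current-period weights):
ΣP(Q2 2019)Q(Q2 2019) = 78.24×25 + 1.58×277 + 1.94×228 + 14.89×46 + 7.36×121 = 1956 + 437.66 + 442.32 + 684.94 + 890.56 = 4411.48
ΣP(Q1 2019)Q(Q2 2019) = 60.78×25 + 1.77×277 + 2.32×228 + 20.62×46 + 8.18×121 = 1519.5 + 490.29 + 528.96 + 948.52 + 989.78 = 4477.05
P = 4411.48 / 4477.05 × 100 = 98.5354
Fisher = √(L × P) = √(97.9137 × 98.5354) = 98.2241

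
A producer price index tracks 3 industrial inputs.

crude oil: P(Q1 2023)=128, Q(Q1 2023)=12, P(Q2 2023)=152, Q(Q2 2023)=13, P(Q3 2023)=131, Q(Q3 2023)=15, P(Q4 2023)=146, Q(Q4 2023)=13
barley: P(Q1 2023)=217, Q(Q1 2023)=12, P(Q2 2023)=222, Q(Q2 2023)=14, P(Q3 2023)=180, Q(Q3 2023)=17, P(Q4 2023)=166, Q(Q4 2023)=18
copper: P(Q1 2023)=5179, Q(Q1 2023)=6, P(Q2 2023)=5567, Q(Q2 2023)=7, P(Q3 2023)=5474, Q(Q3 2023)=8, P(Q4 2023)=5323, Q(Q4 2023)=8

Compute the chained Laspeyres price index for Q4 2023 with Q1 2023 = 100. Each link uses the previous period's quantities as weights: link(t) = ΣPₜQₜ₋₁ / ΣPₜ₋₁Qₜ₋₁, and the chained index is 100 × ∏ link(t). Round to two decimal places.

101.31

Link Q1 2023→Q2 2023:
ΣP(Q2 2023)Q(Q1 2023) = 152×12 + 222×12 + 5567×6 = 1824 + 2664 + 33402 = 37890
ΣP(Q1 2023)Q(Q1 2023) = 128×12 + 217×12 + 5179×6 = 1536 + 2604 + 31074 = 35214
link = 37890/35214 = 1.075993
Link Q2 2023→Q3 2023:
ΣP(Q3 2023)Q(Q2 2023) = 131×13 + 180×14 + 5474×7 = 1703 + 2520 + 38318 = 42541
ΣP(Q2 2023)Q(Q2 2023) = 152×13 + 222×14 + 5567×7 = 1976 + 3108 + 38969 = 44053
link = 42541/44053 = 0.965678
Link Q3 2023→Q4 2023:
ΣP(Q4 2023)Q(Q3 2023) = 146×15 + 166×17 + 5323×8 = 2190 + 2822 + 42584 = 47596
ΣP(Q3 2023)Q(Q3 2023) = 131×15 + 180×17 + 5474×8 = 1965 + 3060 + 43792 = 48817
link = 47596/48817 = 0.974988
Chained index = 100 × 1.075993 × 0.965678 × 0.974988 = 101.3073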